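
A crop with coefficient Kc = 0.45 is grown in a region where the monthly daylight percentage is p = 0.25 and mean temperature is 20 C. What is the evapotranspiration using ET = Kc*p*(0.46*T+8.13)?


ET = Kc * p * (0.46*T + 8.13)
ET = 0.45 * 0.25 * (0.46*20 + 8.13)
ET = 0.45 * 0.25 * 17.3300

1.9496 mm/day


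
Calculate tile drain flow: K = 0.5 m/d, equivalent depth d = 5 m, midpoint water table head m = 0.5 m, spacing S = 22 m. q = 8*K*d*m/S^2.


q = 8*K*d*m/S^2
q = 8*0.5*5*0.5/22^2
q = 10.0000 / 484

0.0207 m/d


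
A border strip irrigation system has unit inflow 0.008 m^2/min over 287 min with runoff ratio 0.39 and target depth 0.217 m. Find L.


L = q*t/((1+r)*Z)
L = 0.008*287/((1+0.39)*0.217)
L = 2.296/0.30163

7.6120 m


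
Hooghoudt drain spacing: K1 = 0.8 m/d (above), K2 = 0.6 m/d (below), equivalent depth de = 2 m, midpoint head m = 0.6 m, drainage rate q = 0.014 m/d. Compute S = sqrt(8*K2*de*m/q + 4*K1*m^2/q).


S^2 = 8*K2*de*m/q + 4*K1*m^2/q
S^2 = 8*0.6*2*0.6/0.014 + 4*0.8*0.6^2/0.014
S = sqrt(493.7143)

22.2197 m


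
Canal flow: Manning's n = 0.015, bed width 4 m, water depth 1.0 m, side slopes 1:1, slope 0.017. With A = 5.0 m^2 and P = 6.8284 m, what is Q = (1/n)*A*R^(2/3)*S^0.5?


R = A/P = 5.0/6.8284 = 0.732236
Q = (1/0.015) * 5.0 * 0.732236^(2/3) * 0.017^0.5

35.3078 m^3/s


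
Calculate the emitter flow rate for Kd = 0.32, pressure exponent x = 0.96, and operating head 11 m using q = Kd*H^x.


q = Kd * H^x = 0.32 * 11^0.96 = 0.32 * 9.993946

3.1981 L/h


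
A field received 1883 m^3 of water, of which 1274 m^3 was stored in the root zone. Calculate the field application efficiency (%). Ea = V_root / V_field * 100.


Ea = V_root / V_field * 100 = 1274 / 1883 * 100 = 67.6580%

67.6580 %


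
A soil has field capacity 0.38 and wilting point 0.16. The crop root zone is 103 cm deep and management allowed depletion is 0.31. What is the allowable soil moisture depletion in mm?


SMD = (FC - PWP) * d * MAD * 10
SMD = (0.38 - 0.16) * 103 * 0.31 * 10
SMD = 0.2200 * 103 * 0.31 * 10

70.2460 mm


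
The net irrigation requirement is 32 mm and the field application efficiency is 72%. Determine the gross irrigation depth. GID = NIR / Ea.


Ea = 72% = 0.72
GID = NIR / Ea = 32 / 0.72 = 44.4444 mm

44.4444 mm


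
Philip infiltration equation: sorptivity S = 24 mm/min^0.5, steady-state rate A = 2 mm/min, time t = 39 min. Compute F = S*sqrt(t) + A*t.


F = S*sqrt(t) + A*t
F = 24*sqrt(39) + 2*39
F = 24*6.244998 + 78

227.8800 mm


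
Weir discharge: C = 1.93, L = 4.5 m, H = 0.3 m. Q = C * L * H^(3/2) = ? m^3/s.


Q = C * L * H^(3/2) = 1.93 * 4.5 * 0.3^1.5 = 1.93 * 4.5 * 0.164317

1.4271 m^3/s


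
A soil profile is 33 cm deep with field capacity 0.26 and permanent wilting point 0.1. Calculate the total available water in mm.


AWC = (FC - PWP) * d * 10
AWC = (0.26 - 0.1) * 33 * 10
AWC = 0.1600 * 33 * 10

52.8000 mm


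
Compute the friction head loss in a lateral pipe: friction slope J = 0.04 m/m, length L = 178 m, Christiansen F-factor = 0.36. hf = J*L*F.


hf = J * L * F = 0.04 * 178 * 0.36 = 2.5632 m

2.5632 m


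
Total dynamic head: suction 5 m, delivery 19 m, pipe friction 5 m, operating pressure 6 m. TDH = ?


TDH = Hs + Hd + hf + Hp = 5 + 19 + 5 + 6 = 35

35 m


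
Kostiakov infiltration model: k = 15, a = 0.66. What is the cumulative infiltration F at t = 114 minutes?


F = k * t^a = 15 * 114^0.66
F = 15 * 22.780183

341.7027 mm


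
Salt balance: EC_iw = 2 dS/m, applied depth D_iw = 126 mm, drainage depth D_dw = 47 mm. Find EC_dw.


EC_dw = EC_iw * D_iw / D_dw
EC_dw = 2 * 126 / 47
EC_dw = 252 / 47

5.3617 dS/m


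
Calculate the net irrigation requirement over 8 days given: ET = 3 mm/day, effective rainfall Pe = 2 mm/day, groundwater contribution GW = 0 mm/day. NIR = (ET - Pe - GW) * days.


Daily deficit = ET - Pe - GW = 3 - 2 - 0 = 1 mm/day
NIR = 1 * 8 = 8 mm

8.0000 mm


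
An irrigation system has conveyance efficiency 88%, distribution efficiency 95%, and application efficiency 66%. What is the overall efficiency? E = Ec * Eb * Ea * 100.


Ec = 0.88, Eb = 0.95, Ea = 0.66
E = 0.88 * 0.95 * 0.66 * 100 = 55.1760%

55.1760 %


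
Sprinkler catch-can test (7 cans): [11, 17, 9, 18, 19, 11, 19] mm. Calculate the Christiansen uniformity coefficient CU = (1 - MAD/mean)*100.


mean = 14.857143 mm
MAD = 3.877551 mm
CU = (1 - 3.877551/14.857143)*100

73.9011 %


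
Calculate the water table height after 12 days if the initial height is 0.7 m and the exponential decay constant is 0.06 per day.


m = m0 * exp(-k*t)
m = 0.7 * exp(-0.06 * 12)
m = 0.7 * exp(-0.7200)

0.3407 m


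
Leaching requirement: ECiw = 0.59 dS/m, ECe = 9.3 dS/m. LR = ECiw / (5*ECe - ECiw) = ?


LR = ECiw / (5*ECe - ECiw)
LR = 0.59 / (5*9.3 - 0.59)
LR = 0.59 / 45.9100

0.0129


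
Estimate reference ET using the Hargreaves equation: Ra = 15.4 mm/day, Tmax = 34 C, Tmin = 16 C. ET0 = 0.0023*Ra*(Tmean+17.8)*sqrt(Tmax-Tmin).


Tmean = (Tmax + Tmin)/2 = (34 + 16)/2 = 25.0
ET0 = 0.0023 * 15.4 * (25.0 + 17.8) * sqrt(34 - 16)
ET0 = 0.0023 * 15.4 * 42.8 * 4.242641

6.4317 mm/day


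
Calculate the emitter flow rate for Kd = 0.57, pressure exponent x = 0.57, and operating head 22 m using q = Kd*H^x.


q = Kd * H^x = 0.57 * 22^0.57 = 0.57 * 5.823458

3.3194 L/h


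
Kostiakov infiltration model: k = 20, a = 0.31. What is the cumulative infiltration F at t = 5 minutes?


F = k * t^a = 20 * 5^0.31
F = 20 * 1.646951

32.9390 mm


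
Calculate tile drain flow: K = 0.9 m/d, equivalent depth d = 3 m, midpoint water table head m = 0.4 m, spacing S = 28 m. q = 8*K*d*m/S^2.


q = 8*K*d*m/S^2
q = 8*0.9*3*0.4/28^2
q = 8.6400 / 784

0.0110 m/d


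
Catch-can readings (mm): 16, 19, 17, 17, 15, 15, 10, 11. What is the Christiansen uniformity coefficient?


mean = 15.000000 mm
MAD = 2.250000 mm
CU = (1 - 2.250000/15.000000)*100

85.0000 %


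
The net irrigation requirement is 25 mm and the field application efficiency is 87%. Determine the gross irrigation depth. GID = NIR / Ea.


Ea = 87% = 0.87
GID = NIR / Ea = 25 / 0.87 = 28.7356 mm

28.7356 mm


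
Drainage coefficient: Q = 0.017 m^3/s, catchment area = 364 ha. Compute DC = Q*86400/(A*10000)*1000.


DC = Q * 86400 / (A * 10000) * 1000
DC = 0.017 * 86400 / (364 * 10000) * 1000
DC = 1468800.0000 / 3640000

0.4035 mm/day


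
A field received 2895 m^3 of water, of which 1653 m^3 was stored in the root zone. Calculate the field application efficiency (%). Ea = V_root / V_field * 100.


Ea = V_root / V_field * 100 = 1653 / 2895 * 100 = 57.0984%

57.0984 %


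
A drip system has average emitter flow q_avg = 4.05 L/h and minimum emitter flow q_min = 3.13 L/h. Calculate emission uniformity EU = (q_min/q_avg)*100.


EU = (q_min/q_avg)*100 = (3.13/4.05)*100 = 77.2840%

77.2840 %


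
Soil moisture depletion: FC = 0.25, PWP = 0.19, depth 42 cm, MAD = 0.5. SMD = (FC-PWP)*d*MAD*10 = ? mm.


SMD = (FC - PWP) * d * MAD * 10
SMD = (0.25 - 0.19) * 42 * 0.5 * 10
SMD = 0.0600 * 42 * 0.5 * 10

12.6000 mm


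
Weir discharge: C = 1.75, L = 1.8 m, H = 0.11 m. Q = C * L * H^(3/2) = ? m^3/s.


Q = C * L * H^(3/2) = 1.75 * 1.8 * 0.11^1.5 = 1.75 * 1.8 * 0.036483

0.1149 m^3/s


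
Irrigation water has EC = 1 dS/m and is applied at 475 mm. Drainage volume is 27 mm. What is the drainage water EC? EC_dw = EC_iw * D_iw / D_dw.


EC_dw = EC_iw * D_iw / D_dw
EC_dw = 1 * 475 / 27
EC_dw = 475 / 27

17.5926 dS/m


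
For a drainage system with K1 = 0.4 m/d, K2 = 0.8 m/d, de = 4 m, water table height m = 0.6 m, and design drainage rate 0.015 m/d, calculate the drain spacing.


S^2 = 8*K2*de*m/q + 4*K1*m^2/q
S^2 = 8*0.8*4*0.6/0.015 + 4*0.4*0.6^2/0.015
S = sqrt(1062.4000)

32.5945 m


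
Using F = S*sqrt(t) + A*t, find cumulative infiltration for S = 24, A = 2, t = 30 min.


F = S*sqrt(t) + A*t
F = 24*sqrt(30) + 2*30
F = 24*5.477226 + 60

191.4534 mm


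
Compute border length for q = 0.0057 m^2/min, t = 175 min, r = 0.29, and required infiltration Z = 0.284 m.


L = q*t/((1+r)*Z)
L = 0.0057*175/((1+0.29)*0.284)
L = 0.9975/0.36636

2.7227 m


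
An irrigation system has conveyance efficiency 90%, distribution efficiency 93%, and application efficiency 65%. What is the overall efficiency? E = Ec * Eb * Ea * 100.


Ec = 0.9, Eb = 0.93, Ea = 0.65
E = 0.9 * 0.93 * 0.65 * 100 = 54.4050%

54.4050 %


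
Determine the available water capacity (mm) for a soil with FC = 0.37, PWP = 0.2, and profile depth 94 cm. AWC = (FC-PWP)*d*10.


AWC = (FC - PWP) * d * 10
AWC = (0.37 - 0.2) * 94 * 10
AWC = 0.1700 * 94 * 10

159.8000 mm


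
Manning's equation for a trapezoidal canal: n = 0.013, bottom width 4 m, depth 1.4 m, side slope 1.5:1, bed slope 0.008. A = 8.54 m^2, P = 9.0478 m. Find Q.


R = A/P = 8.54/9.0478 = 0.943876
Q = (1/0.013) * 8.54 * 0.943876^(2/3) * 0.008^0.5

56.5374 m^3/s


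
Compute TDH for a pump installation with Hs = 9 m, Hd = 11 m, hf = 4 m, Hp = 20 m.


TDH = Hs + Hd + hf + Hp = 9 + 11 + 4 + 20 = 44

44 m


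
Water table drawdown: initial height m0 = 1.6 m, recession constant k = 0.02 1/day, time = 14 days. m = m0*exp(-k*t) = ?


m = m0 * exp(-k*t)
m = 1.6 * exp(-0.02 * 14)
m = 1.6 * exp(-0.2800)

1.2093 m


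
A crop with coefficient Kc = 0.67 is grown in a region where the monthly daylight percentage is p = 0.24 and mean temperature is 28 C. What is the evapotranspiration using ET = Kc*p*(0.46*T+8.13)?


ET = Kc * p * (0.46*T + 8.13)
ET = 0.67 * 0.24 * (0.46*28 + 8.13)
ET = 0.67 * 0.24 * 21.0100

3.3784 mm/day


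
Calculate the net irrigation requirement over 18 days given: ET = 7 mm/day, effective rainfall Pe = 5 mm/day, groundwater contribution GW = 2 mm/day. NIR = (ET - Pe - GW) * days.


Daily deficit = ET - Pe - GW = 7 - 5 - 2 = 0 mm/day
NIR = 0 * 18 = 0 mm

0 mm


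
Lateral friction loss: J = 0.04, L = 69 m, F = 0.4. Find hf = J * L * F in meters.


hf = J * L * F = 0.04 * 69 * 0.4 = 1.1040 m

1.1040 m


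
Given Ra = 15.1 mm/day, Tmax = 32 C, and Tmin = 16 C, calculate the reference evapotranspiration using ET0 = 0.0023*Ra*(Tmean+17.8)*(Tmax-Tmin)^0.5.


Tmean = (Tmax + Tmin)/2 = (32 + 16)/2 = 24.0
ET0 = 0.0023 * 15.1 * (24.0 + 17.8) * sqrt(32 - 16)
ET0 = 0.0023 * 15.1 * 41.8 * 4.000000

5.8069 mm/day


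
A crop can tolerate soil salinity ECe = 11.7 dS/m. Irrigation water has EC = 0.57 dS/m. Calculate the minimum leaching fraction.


LR = ECiw / (5*ECe - ECiw)
LR = 0.57 / (5*11.7 - 0.57)
LR = 0.57 / 57.9300

0.0098


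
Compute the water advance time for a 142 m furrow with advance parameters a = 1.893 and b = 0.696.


t = (L/a)^(1/b)
t = (142/1.893)^(1/0.696)
t = 75.013207^(1/0.696)

494.4967 min


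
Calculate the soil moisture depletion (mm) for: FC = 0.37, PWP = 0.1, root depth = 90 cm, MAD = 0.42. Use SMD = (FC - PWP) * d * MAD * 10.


SMD = (FC - PWP) * d * MAD * 10
SMD = (0.37 - 0.1) * 90 * 0.42 * 10
SMD = 0.2700 * 90 * 0.42 * 10

102.0600 mm


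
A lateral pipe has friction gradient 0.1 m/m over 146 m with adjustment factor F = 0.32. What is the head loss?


hf = J * L * F = 0.1 * 146 * 0.32 = 4.6720 m

4.6720 m


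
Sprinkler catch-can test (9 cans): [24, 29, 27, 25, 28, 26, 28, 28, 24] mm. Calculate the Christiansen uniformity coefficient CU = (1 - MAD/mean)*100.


mean = 26.555556 mm
MAD = 1.604938 mm
CU = (1 - 1.604938/26.555556)*100

93.9563 %


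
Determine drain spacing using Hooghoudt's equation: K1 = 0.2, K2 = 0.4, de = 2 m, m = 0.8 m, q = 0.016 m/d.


S^2 = 8*K2*de*m/q + 4*K1*m^2/q
S^2 = 8*0.4*2*0.8/0.016 + 4*0.2*0.8^2/0.016
S = sqrt(352.0000)

18.7617 m


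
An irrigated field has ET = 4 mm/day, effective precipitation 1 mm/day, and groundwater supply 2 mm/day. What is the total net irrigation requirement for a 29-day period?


Daily deficit = ET - Pe - GW = 4 - 1 - 2 = 1 mm/day
NIR = 1 * 29 = 29 mm

29.0000 mm


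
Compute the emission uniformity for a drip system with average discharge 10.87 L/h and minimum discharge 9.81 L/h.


EU = (q_min/q_avg)*100 = (9.81/10.87)*100 = 90.2484%

90.2484 %


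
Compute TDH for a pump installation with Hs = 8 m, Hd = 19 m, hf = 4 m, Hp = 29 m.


TDH = Hs + Hd + hf + Hp = 8 + 19 + 4 + 29 = 60

60 m


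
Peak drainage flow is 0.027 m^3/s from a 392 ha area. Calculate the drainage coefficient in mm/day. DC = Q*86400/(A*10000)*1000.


DC = Q * 86400 / (A * 10000) * 1000
DC = 0.027 * 86400 / (392 * 10000) * 1000
DC = 2332800.0000 / 3920000

0.5951 mm/day


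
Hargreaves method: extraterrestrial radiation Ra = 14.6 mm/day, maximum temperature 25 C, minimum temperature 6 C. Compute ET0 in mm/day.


Tmean = (Tmax + Tmin)/2 = (25 + 6)/2 = 15.5
ET0 = 0.0023 * 14.6 * (15.5 + 17.8) * sqrt(25 - 6)
ET0 = 0.0023 * 14.6 * 33.3 * 4.358899

4.8742 mm/day


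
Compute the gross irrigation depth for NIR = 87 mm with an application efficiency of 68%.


Ea = 68% = 0.68
GID = NIR / Ea = 87 / 0.68 = 127.9412 mm

127.9412 mm


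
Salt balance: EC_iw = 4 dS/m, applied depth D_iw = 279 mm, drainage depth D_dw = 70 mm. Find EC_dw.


EC_dw = EC_iw * D_iw / D_dw
EC_dw = 4 * 279 / 70
EC_dw = 1116 / 70

15.9429 dS/m


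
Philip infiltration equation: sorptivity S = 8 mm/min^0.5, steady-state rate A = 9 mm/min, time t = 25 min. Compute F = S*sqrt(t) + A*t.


F = S*sqrt(t) + A*t
F = 8*sqrt(25) + 9*25
F = 8*5.000000 + 225

265.0000 mm


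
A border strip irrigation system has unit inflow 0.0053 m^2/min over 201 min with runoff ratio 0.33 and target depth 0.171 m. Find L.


L = q*t/((1+r)*Z)
L = 0.0053*201/((1+0.33)*0.171)
L = 1.0653/0.22743

4.6841 m


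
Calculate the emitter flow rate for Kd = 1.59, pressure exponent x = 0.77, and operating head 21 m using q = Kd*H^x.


q = Kd * H^x = 1.59 * 21^0.77 = 1.59 * 10.425787

16.5770 L/h


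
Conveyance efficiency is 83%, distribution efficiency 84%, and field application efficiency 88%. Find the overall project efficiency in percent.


Ec = 0.83, Eb = 0.84, Ea = 0.88
E = 0.83 * 0.84 * 0.88 * 100 = 61.3536%

61.3536 %


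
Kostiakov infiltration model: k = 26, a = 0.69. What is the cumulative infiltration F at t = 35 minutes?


F = k * t^a = 26 * 35^0.69
F = 26 * 11.625374

302.2597 mm


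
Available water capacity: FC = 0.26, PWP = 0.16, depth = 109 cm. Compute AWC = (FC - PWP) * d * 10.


AWC = (FC - PWP) * d * 10
AWC = (0.26 - 0.16) * 109 * 10
AWC = 0.1000 * 109 * 10

109.0000 mm


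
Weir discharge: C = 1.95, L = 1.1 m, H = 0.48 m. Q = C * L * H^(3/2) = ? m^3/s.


Q = C * L * H^(3/2) = 1.95 * 1.1 * 0.48^1.5 = 1.95 * 1.1 * 0.332554

0.7133 m^3/s


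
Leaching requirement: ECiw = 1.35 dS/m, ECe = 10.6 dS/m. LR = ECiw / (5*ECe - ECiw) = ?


LR = ECiw / (5*ECe - ECiw)
LR = 1.35 / (5*10.6 - 1.35)
LR = 1.35 / 51.6500

0.0261


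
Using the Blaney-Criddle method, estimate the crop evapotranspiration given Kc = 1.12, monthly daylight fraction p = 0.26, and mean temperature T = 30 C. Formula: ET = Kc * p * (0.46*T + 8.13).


ET = Kc * p * (0.46*T + 8.13)
ET = 1.12 * 0.26 * (0.46*30 + 8.13)
ET = 1.12 * 0.26 * 21.9300

6.3860 mm/day


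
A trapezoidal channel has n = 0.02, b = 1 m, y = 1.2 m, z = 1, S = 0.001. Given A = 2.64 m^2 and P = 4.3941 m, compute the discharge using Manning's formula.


R = A/P = 2.64/4.3941 = 0.600806
Q = (1/0.02) * 2.64 * 0.600806^(2/3) * 0.001^0.5

2.9721 m^3/s


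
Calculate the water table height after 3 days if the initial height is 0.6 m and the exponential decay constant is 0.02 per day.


m = m0 * exp(-k*t)
m = 0.6 * exp(-0.02 * 3)
m = 0.6 * exp(-0.0600)

0.5651 m


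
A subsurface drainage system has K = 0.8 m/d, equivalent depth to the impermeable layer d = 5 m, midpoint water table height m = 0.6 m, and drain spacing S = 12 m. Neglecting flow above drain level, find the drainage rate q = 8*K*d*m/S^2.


q = 8*K*d*m/S^2
q = 8*0.8*5*0.6/12^2
q = 19.2000 / 144

0.1333 m/d


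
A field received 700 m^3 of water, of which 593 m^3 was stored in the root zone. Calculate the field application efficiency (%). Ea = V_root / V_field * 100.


Ea = V_root / V_field * 100 = 593 / 700 * 100 = 84.7143%

84.7143 %


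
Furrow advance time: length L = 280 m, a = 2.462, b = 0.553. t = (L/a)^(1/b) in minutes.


t = (L/a)^(1/b)
t = (280/2.462)^(1/0.553)
t = 113.728676^(1/0.553)

5219.9608 min


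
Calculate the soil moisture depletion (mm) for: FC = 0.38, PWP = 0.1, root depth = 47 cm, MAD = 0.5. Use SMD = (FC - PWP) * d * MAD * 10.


SMD = (FC - PWP) * d * MAD * 10
SMD = (0.38 - 0.1) * 47 * 0.5 * 10
SMD = 0.2800 * 47 * 0.5 * 10

65.8000 mm


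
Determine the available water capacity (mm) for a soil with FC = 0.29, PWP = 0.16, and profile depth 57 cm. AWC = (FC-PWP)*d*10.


AWC = (FC - PWP) * d * 10
AWC = (0.29 - 0.16) * 57 * 10
AWC = 0.1300 * 57 * 10

74.1000 mm


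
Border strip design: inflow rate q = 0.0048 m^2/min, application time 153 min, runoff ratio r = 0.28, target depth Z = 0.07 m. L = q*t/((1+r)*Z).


L = q*t/((1+r)*Z)
L = 0.0048*153/((1+0.28)*0.07)
L = 0.7344/0.0896

8.1964 m


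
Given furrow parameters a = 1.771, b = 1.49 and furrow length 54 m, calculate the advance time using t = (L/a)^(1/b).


t = (L/a)^(1/b)
t = (54/1.771)^(1/1.49)
t = 30.491248^(1/1.49)

9.9104 min


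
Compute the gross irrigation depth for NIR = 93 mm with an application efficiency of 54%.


Ea = 54% = 0.54
GID = NIR / Ea = 93 / 0.54 = 172.2222 mm

172.2222 mm


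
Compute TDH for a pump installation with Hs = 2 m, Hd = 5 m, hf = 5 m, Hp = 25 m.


TDH = Hs + Hd + hf + Hp = 2 + 5 + 5 + 25 = 37

37 m


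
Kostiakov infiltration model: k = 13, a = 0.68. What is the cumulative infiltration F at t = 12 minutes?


F = k * t^a = 13 * 12^0.68
F = 13 * 5.418053

70.4347 mm


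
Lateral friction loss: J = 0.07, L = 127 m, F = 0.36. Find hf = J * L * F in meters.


hf = J * L * F = 0.07 * 127 * 0.36 = 3.2004 m

3.2004 m


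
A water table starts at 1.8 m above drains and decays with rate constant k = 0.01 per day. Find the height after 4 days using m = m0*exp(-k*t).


m = m0 * exp(-k*t)
m = 1.8 * exp(-0.01 * 4)
m = 1.8 * exp(-0.0400)

1.7294 m


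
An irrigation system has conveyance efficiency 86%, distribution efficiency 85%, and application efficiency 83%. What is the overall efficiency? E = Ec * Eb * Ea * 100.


Ec = 0.86, Eb = 0.85, Ea = 0.83
E = 0.86 * 0.85 * 0.83 * 100 = 60.6730%

60.6730 %


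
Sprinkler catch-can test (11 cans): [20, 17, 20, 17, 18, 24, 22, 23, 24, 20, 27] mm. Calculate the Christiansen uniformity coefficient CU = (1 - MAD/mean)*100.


mean = 21.090909 mm
MAD = 2.644628 mm
CU = (1 - 2.644628/21.090909)*100

87.4608 %


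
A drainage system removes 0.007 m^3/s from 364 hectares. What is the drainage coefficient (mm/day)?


DC = Q * 86400 / (A * 10000) * 1000
DC = 0.007 * 86400 / (364 * 10000) * 1000
DC = 604800.0000 / 3640000

0.1662 mm/day


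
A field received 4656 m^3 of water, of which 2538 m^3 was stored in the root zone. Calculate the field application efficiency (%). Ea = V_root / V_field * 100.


Ea = V_root / V_field * 100 = 2538 / 4656 * 100 = 54.5103%

54.5103 %


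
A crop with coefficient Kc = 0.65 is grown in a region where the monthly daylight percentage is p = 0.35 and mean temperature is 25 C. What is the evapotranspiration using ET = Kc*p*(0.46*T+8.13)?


ET = Kc * p * (0.46*T + 8.13)
ET = 0.65 * 0.35 * (0.46*25 + 8.13)
ET = 0.65 * 0.35 * 19.6300

4.4658 mm/day


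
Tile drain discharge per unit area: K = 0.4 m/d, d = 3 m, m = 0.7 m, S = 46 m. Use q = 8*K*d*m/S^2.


q = 8*K*d*m/S^2
q = 8*0.4*3*0.7/46^2
q = 6.7200 / 2116

0.0032 m/d


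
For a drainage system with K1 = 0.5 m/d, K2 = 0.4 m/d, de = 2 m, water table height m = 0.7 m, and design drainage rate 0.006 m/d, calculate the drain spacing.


S^2 = 8*K2*de*m/q + 4*K1*m^2/q
S^2 = 8*0.4*2*0.7/0.006 + 4*0.5*0.7^2/0.006
S = sqrt(910.0000)

30.1662 m


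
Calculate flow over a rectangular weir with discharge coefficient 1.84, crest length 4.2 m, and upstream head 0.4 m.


Q = C * L * H^(3/2) = 1.84 * 4.2 * 0.4^1.5 = 1.84 * 4.2 * 0.252982

1.9550 m^3/s


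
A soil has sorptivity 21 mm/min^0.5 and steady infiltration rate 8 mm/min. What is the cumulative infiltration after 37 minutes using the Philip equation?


F = S*sqrt(t) + A*t
F = 21*sqrt(37) + 8*37
F = 21*6.082763 + 296

423.7380 mm


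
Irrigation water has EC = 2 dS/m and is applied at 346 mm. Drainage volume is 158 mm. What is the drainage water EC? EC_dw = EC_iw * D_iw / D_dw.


EC_dw = EC_iw * D_iw / D_dw
EC_dw = 2 * 346 / 158
EC_dw = 692 / 158

4.3797 dS/m


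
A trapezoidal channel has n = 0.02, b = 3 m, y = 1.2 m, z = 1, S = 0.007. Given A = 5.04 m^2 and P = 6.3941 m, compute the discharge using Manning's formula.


R = A/P = 5.04/6.3941 = 0.788227
Q = (1/0.02) * 5.04 * 0.788227^(2/3) * 0.007^0.5

17.9908 m^3/s


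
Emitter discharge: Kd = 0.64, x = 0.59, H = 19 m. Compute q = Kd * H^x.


q = Kd * H^x = 0.64 * 19^0.59 = 0.64 * 5.681521

3.6362 L/h


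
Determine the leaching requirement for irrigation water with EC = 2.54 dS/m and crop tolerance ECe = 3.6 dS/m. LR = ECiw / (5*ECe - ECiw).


LR = ECiw / (5*ECe - ECiw)
LR = 2.54 / (5*3.6 - 2.54)
LR = 2.54 / 15.4600

0.1643


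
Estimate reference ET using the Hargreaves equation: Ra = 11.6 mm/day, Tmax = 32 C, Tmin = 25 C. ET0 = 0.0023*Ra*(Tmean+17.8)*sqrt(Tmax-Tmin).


Tmean = (Tmax + Tmin)/2 = (32 + 25)/2 = 28.5
ET0 = 0.0023 * 11.6 * (28.5 + 17.8) * sqrt(32 - 25)
ET0 = 0.0023 * 11.6 * 46.3 * 2.645751

3.2683 mm/day


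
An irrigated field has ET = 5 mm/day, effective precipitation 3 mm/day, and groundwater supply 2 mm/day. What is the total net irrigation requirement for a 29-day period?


Daily deficit = ET - Pe - GW = 5 - 3 - 2 = 0 mm/day
NIR = 0 * 29 = 0 mm

0 mm


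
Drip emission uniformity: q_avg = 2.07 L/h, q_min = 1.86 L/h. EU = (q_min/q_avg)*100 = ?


EU = (q_min/q_avg)*100 = (1.86/2.07)*100 = 89.8551%

89.8551 %


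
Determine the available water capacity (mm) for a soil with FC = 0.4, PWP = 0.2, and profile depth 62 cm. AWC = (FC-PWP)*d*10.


AWC = (FC - PWP) * d * 10
AWC = (0.4 - 0.2) * 62 * 10
AWC = 0.2000 * 62 * 10

124.0000 mm


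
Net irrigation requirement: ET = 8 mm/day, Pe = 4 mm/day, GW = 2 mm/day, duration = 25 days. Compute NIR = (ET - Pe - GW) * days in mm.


Daily deficit = ET - Pe - GW = 8 - 4 - 2 = 2 mm/day
NIR = 2 * 25 = 50 mm

50.0000 mm


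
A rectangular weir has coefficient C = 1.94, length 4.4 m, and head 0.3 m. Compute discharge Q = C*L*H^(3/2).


Q = C * L * H^(3/2) = 1.94 * 4.4 * 0.3^1.5 = 1.94 * 4.4 * 0.164317

1.4026 m^3/s


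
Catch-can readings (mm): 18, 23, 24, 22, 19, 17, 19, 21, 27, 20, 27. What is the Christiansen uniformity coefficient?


mean = 21.545455 mm
MAD = 2.776860 mm
CU = (1 - 2.776860/21.545455)*100

87.1116 %


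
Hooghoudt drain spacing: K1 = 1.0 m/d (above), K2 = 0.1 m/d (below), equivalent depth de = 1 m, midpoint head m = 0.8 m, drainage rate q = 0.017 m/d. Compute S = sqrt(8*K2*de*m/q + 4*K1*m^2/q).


S^2 = 8*K2*de*m/q + 4*K1*m^2/q
S^2 = 8*0.1*1*0.8/0.017 + 4*1.0*0.8^2/0.017
S = sqrt(188.2353)

13.7199 m


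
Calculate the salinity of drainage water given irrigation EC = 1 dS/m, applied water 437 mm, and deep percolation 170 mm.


EC_dw = EC_iw * D_iw / D_dw
EC_dw = 1 * 437 / 170
EC_dw = 437 / 170

2.5706 dS/m


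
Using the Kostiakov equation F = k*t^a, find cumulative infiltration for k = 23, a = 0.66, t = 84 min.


F = k * t^a = 23 * 84^0.66
F = 23 * 18.621915

428.3040 mm


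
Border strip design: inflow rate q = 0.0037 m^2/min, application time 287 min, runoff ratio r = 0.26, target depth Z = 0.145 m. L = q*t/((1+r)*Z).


L = q*t/((1+r)*Z)
L = 0.0037*287/((1+0.26)*0.145)
L = 1.0619/0.1827

5.8123 m


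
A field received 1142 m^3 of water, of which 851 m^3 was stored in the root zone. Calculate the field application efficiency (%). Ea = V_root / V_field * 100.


Ea = V_root / V_field * 100 = 851 / 1142 * 100 = 74.5184%

74.5184 %


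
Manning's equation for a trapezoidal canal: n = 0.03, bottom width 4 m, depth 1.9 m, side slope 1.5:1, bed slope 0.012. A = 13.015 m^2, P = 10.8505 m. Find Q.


R = A/P = 13.015/10.8505 = 1.199484
Q = (1/0.03) * 13.015 * 1.199484^(2/3) * 0.012^0.5

53.6508 m^3/s


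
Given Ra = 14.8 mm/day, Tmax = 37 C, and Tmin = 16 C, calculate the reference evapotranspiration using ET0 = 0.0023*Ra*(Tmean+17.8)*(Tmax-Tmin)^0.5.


Tmean = (Tmax + Tmin)/2 = (37 + 16)/2 = 26.5
ET0 = 0.0023 * 14.8 * (26.5 + 17.8) * sqrt(37 - 16)
ET0 = 0.0023 * 14.8 * 44.3 * 4.582576

6.9104 mm/day


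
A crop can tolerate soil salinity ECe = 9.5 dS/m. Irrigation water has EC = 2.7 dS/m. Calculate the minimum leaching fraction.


LR = ECiw / (5*ECe - ECiw)
LR = 2.7 / (5*9.5 - 2.7)
LR = 2.7 / 44.8000

0.0603


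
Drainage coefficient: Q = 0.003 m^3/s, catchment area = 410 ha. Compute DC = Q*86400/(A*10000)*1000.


DC = Q * 86400 / (A * 10000) * 1000
DC = 0.003 * 86400 / (410 * 10000) * 1000
DC = 259200.0000 / 4100000

0.0632 mm/day


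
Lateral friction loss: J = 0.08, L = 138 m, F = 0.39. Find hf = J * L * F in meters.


hf = J * L * F = 0.08 * 138 * 0.39 = 4.3056 m

4.3056 m


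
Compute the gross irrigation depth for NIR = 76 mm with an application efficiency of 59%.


Ea = 59% = 0.59
GID = NIR / Ea = 76 / 0.59 = 128.8136 mm

128.8136 mm


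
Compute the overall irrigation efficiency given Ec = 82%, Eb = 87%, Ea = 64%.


Ec = 0.82, Eb = 0.87, Ea = 0.64
E = 0.82 * 0.87 * 0.64 * 100 = 45.6576%

45.6576 %


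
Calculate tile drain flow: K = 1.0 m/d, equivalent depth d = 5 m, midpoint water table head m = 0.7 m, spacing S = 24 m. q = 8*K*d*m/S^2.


q = 8*K*d*m/S^2
q = 8*1.0*5*0.7/24^2
q = 28.0000 / 576

0.0486 m/d


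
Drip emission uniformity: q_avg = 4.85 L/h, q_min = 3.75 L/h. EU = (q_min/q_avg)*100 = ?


EU = (q_min/q_avg)*100 = (3.75/4.85)*100 = 77.3196%

77.3196 %


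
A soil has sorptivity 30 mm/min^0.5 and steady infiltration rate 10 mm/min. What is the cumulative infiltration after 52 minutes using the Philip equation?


F = S*sqrt(t) + A*t
F = 30*sqrt(52) + 10*52
F = 30*7.211103 + 520

736.3331 mm


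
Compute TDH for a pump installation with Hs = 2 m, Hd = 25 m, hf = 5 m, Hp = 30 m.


TDH = Hs + Hd + hf + Hp = 2 + 25 + 5 + 30 = 62

62 m


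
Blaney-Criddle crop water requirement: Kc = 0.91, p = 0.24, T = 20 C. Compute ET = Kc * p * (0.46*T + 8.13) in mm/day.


ET = Kc * p * (0.46*T + 8.13)
ET = 0.91 * 0.24 * (0.46*20 + 8.13)
ET = 0.91 * 0.24 * 17.3300

3.7849 mm/day


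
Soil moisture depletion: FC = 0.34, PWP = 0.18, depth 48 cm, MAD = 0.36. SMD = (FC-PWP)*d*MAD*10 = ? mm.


SMD = (FC - PWP) * d * MAD * 10
SMD = (0.34 - 0.18) * 48 * 0.36 * 10
SMD = 0.1600 * 48 * 0.36 * 10

27.6480 mm


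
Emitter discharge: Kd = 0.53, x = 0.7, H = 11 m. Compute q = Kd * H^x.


q = Kd * H^x = 0.53 * 11^0.7 = 0.53 * 5.357657

2.8396 L/h


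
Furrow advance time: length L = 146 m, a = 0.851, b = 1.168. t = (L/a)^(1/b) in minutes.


t = (L/a)^(1/b)
t = (146/0.851)^(1/1.168)
t = 171.562867^(1/1.168)

81.8528 min


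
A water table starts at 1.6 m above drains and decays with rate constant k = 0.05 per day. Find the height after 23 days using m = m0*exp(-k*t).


m = m0 * exp(-k*t)
m = 1.6 * exp(-0.05 * 23)
m = 1.6 * exp(-1.1500)

0.5066 m


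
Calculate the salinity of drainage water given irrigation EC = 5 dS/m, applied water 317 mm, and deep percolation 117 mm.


EC_dw = EC_iw * D_iw / D_dw
EC_dw = 5 * 317 / 117
EC_dw = 1585 / 117

13.5470 dS/m


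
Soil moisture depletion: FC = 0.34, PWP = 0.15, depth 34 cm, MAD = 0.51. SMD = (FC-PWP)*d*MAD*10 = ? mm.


SMD = (FC - PWP) * d * MAD * 10
SMD = (0.34 - 0.15) * 34 * 0.51 * 10
SMD = 0.1900 * 34 * 0.51 * 10

32.9460 mm


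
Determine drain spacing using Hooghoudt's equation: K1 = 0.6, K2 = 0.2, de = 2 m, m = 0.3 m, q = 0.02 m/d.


S^2 = 8*K2*de*m/q + 4*K1*m^2/q
S^2 = 8*0.2*2*0.3/0.02 + 4*0.6*0.3^2/0.02
S = sqrt(58.8000)

7.6681 m


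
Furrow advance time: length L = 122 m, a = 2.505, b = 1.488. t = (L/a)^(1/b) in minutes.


t = (L/a)^(1/b)
t = (122/2.505)^(1/1.488)
t = 48.702595^(1/1.488)

13.6178 min


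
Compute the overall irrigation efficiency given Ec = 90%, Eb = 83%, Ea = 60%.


Ec = 0.9, Eb = 0.83, Ea = 0.6
E = 0.9 * 0.83 * 0.6 * 100 = 44.8200%

44.8200 %


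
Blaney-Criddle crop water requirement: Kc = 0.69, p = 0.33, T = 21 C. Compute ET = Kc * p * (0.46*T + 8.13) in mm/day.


ET = Kc * p * (0.46*T + 8.13)
ET = 0.69 * 0.33 * (0.46*21 + 8.13)
ET = 0.69 * 0.33 * 17.7900

4.0508 mm/day


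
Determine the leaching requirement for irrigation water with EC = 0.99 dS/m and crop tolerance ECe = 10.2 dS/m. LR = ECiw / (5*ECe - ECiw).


LR = ECiw / (5*ECe - ECiw)
LR = 0.99 / (5*10.2 - 0.99)
LR = 0.99 / 50.0100

0.0198


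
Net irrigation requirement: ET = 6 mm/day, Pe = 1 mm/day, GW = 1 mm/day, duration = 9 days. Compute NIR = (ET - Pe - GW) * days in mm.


Daily deficit = ET - Pe - GW = 6 - 1 - 1 = 4 mm/day
NIR = 4 * 9 = 36 mm

36.0000 mm


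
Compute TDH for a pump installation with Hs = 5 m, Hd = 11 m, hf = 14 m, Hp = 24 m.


TDH = Hs + Hd + hf + Hp = 5 + 11 + 14 + 24 = 54

54 m


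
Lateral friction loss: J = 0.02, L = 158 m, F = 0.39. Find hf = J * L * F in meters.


hf = J * L * F = 0.02 * 158 * 0.39 = 1.2324 m

1.2324 m


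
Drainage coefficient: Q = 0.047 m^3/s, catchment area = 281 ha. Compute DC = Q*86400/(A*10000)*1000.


DC = Q * 86400 / (A * 10000) * 1000
DC = 0.047 * 86400 / (281 * 10000) * 1000
DC = 4060800.0000 / 2810000

1.4451 mm/day


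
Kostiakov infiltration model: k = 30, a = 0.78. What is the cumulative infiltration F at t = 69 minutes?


F = k * t^a = 30 * 69^0.78
F = 30 * 27.183307

815.4992 mm


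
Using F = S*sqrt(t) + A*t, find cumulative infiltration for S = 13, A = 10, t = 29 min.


F = S*sqrt(t) + A*t
F = 13*sqrt(29) + 10*29
F = 13*5.385165 + 290

360.0071 mm


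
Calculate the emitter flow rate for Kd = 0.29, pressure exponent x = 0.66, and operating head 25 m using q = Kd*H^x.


q = Kd * H^x = 0.29 * 25^0.66 = 0.29 * 8.368361

2.4268 L/h


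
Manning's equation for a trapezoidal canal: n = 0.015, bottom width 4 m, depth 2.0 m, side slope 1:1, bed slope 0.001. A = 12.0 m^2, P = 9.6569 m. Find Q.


R = A/P = 12.0/9.6569 = 1.242635
Q = (1/0.015) * 12.0 * 1.242635^(2/3) * 0.001^0.5

29.2406 m^3/s


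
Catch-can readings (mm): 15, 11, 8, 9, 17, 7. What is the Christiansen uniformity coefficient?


mean = 11.166667 mm
MAD = 3.222222 mm
CU = (1 - 3.222222/11.166667)*100

71.1443 %


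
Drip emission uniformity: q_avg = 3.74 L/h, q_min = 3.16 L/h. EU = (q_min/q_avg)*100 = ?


EU = (q_min/q_avg)*100 = (3.16/3.74)*100 = 84.4920%

84.4920 %


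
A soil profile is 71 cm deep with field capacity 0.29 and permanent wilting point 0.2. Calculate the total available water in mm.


AWC = (FC - PWP) * d * 10
AWC = (0.29 - 0.2) * 71 * 10
AWC = 0.0900 * 71 * 10

63.9000 mm


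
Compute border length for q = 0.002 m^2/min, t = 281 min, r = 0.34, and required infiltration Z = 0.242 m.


L = q*t/((1+r)*Z)
L = 0.002*281/((1+0.34)*0.242)
L = 0.562/0.32428

1.7331 m


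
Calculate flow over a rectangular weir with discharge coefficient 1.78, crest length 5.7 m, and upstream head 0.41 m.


Q = C * L * H^(3/2) = 1.78 * 5.7 * 0.41^1.5 = 1.78 * 5.7 * 0.262528

2.6636 m^3/s


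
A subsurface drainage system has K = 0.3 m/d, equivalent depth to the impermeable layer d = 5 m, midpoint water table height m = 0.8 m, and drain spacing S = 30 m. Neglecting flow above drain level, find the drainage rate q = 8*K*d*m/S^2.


q = 8*K*d*m/S^2
q = 8*0.3*5*0.8/30^2
q = 9.6000 / 900

0.0107 m/d


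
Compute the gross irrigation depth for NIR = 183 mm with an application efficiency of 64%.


Ea = 64% = 0.64
GID = NIR / Ea = 183 / 0.64 = 285.9375 mm

285.9375 mm


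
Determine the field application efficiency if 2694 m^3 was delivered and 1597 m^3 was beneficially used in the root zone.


Ea = V_root / V_field * 100 = 1597 / 2694 * 100 = 59.2799%

59.2799 %


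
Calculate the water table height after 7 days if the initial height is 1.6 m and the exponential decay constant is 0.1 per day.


m = m0 * exp(-k*t)
m = 1.6 * exp(-0.1 * 7)
m = 1.6 * exp(-0.7000)

0.7945 m


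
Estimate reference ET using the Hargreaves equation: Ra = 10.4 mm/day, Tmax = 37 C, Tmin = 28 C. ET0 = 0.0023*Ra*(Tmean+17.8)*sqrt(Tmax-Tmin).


Tmean = (Tmax + Tmin)/2 = (37 + 28)/2 = 32.5
ET0 = 0.0023 * 10.4 * (32.5 + 17.8) * sqrt(37 - 28)
ET0 = 0.0023 * 10.4 * 50.3 * 3.000000

3.6095 mm/day


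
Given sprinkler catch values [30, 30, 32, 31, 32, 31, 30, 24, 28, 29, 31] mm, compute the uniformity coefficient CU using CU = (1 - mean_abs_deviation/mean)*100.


mean = 29.818182 mm
MAD = 1.537190 mm
CU = (1 - 1.537190/29.818182)*100

94.8448 %


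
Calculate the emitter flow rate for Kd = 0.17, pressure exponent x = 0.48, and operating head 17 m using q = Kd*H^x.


q = Kd * H^x = 0.17 * 17^0.48 = 0.17 * 3.895969

0.6623 L/h


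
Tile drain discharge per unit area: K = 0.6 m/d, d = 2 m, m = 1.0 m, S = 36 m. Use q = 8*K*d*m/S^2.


q = 8*K*d*m/S^2
q = 8*0.6*2*1.0/36^2
q = 9.6000 / 1296

0.0074 m/d


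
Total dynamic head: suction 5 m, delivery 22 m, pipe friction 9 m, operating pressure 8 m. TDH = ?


TDH = Hs + Hd + hf + Hp = 5 + 22 + 9 + 8 = 44

44 m


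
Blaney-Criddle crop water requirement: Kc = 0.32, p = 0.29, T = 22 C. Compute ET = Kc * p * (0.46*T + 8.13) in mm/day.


ET = Kc * p * (0.46*T + 8.13)
ET = 0.32 * 0.29 * (0.46*22 + 8.13)
ET = 0.32 * 0.29 * 18.2500

1.6936 mm/day


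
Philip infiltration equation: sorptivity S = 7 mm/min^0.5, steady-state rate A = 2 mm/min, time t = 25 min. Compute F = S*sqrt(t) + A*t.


F = S*sqrt(t) + A*t
F = 7*sqrt(25) + 2*25
F = 7*5.000000 + 50

85.0000 mm


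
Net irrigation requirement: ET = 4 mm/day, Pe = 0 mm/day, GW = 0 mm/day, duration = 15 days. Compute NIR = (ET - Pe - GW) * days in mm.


Daily deficit = ET - Pe - GW = 4 - 0 - 0 = 4 mm/day
NIR = 4 * 15 = 60 mm

60.0000 mm


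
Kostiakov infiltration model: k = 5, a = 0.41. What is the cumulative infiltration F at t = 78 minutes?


F = k * t^a = 5 * 78^0.41
F = 5 * 5.967038

29.8352 mm


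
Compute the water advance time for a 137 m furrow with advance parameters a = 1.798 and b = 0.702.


t = (L/a)^(1/b)
t = (137/1.798)^(1/0.702)
t = 76.195773^(1/0.702)

479.5272 min


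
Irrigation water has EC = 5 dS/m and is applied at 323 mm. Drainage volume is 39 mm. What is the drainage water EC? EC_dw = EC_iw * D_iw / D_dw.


EC_dw = EC_iw * D_iw / D_dw
EC_dw = 5 * 323 / 39
EC_dw = 1615 / 39

41.4103 dS/m


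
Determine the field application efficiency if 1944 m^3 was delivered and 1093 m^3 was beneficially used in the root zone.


Ea = V_root / V_field * 100 = 1093 / 1944 * 100 = 56.2243%

56.2243 %


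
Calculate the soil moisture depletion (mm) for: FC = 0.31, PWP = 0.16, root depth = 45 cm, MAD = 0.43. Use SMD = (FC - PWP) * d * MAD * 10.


SMD = (FC - PWP) * d * MAD * 10
SMD = (0.31 - 0.16) * 45 * 0.43 * 10
SMD = 0.1500 * 45 * 0.43 * 10

29.0250 mm


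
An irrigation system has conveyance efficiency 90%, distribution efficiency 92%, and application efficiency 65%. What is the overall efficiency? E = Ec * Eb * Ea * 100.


Ec = 0.9, Eb = 0.92, Ea = 0.65
E = 0.9 * 0.92 * 0.65 * 100 = 53.8200%

53.8200 %


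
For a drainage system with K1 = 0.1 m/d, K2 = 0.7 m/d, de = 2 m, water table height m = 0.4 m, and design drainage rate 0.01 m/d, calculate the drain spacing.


S^2 = 8*K2*de*m/q + 4*K1*m^2/q
S^2 = 8*0.7*2*0.4/0.01 + 4*0.1*0.4^2/0.01
S = sqrt(454.4000)

21.3167 m


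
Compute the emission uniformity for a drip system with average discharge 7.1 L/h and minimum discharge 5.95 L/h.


EU = (q_min/q_avg)*100 = (5.95/7.1)*100 = 83.8028%

83.8028 %


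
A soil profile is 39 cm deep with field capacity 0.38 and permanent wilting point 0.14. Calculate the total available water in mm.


AWC = (FC - PWP) * d * 10
AWC = (0.38 - 0.14) * 39 * 10
AWC = 0.2400 * 39 * 10

93.6000 mm


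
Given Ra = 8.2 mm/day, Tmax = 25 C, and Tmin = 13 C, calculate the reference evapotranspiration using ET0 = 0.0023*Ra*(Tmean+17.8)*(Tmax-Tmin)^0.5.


Tmean = (Tmax + Tmin)/2 = (25 + 13)/2 = 19.0
ET0 = 0.0023 * 8.2 * (19.0 + 17.8) * sqrt(25 - 13)
ET0 = 0.0023 * 8.2 * 36.8 * 3.464102

2.4043 mm/day


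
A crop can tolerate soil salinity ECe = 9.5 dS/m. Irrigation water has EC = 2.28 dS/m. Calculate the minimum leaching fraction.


LR = ECiw / (5*ECe - ECiw)
LR = 2.28 / (5*9.5 - 2.28)
LR = 2.28 / 45.2200

0.0504


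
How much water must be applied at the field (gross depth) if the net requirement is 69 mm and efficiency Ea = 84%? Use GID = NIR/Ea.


Ea = 84% = 0.84
GID = NIR / Ea = 69 / 0.84 = 82.1429 mm

82.1429 mm


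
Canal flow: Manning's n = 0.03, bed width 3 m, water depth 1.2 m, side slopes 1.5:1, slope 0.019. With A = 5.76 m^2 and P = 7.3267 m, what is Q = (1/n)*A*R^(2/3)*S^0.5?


R = A/P = 5.76/7.3267 = 0.786166
Q = (1/0.03) * 5.76 * 0.786166^(2/3) * 0.019^0.5

22.5435 m^3/s


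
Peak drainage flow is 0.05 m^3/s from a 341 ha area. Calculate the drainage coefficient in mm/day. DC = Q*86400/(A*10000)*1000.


DC = Q * 86400 / (A * 10000) * 1000
DC = 0.05 * 86400 / (341 * 10000) * 1000
DC = 4320000.0000 / 3410000

1.2669 mm/day


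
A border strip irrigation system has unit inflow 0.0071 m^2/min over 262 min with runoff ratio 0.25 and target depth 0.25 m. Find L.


L = q*t/((1+r)*Z)
L = 0.0071*262/((1+0.25)*0.25)
L = 1.8602/0.3125

5.9526 m


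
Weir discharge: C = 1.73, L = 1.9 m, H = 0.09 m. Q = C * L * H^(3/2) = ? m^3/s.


Q = C * L * H^(3/2) = 1.73 * 1.9 * 0.09^1.5 = 1.73 * 1.9 * 0.027000

0.0887 m^3/s


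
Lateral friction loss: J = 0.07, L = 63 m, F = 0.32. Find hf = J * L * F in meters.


hf = J * L * F = 0.07 * 63 * 0.32 = 1.4112 m

1.4112 m


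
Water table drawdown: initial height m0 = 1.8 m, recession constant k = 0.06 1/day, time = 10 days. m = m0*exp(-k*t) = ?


m = m0 * exp(-k*t)
m = 1.8 * exp(-0.06 * 10)
m = 1.8 * exp(-0.6000)

0.9879 m


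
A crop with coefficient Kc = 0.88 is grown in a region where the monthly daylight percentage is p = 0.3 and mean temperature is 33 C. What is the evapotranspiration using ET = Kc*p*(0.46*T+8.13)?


ET = Kc * p * (0.46*T + 8.13)
ET = 0.88 * 0.3 * (0.46*33 + 8.13)
ET = 0.88 * 0.3 * 23.3100

6.1538 mm/day


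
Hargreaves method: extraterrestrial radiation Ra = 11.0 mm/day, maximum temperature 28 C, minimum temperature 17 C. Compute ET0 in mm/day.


Tmean = (Tmax + Tmin)/2 = (28 + 17)/2 = 22.5
ET0 = 0.0023 * 11.0 * (22.5 + 17.8) * sqrt(28 - 17)
ET0 = 0.0023 * 11.0 * 40.3 * 3.316625

3.3816 mm/day


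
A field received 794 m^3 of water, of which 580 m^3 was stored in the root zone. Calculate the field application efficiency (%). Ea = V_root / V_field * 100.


Ea = V_root / V_field * 100 = 580 / 794 * 100 = 73.0479%

73.0479 %


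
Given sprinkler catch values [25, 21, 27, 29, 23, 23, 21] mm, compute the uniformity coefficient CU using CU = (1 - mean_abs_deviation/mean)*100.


mean = 24.142857 mm
MAD = 2.448980 mm
CU = (1 - 2.448980/24.142857)*100

89.8563 %


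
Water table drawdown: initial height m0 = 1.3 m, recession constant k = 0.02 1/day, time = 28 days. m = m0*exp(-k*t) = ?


m = m0 * exp(-k*t)
m = 1.3 * exp(-0.02 * 28)
m = 1.3 * exp(-0.5600)

0.7426 m


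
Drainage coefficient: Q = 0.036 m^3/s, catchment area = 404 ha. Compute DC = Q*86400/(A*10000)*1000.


DC = Q * 86400 / (A * 10000) * 1000
DC = 0.036 * 86400 / (404 * 10000) * 1000
DC = 3110400.0000 / 4040000

0.7699 mm/day
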